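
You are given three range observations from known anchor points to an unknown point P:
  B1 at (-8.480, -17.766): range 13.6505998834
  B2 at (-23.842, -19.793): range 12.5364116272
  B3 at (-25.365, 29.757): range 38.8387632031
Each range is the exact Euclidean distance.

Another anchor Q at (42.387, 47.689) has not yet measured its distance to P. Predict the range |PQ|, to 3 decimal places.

eq1: (x + 8.480)² + (y + 17.766)² = 13.6505998834²
eq2: (x + 23.842)² + (y + 19.793)² = 12.5364116272²
eq3: (x + 25.365)² + (y − 29.757)² = 38.8387632031²
eq3−eq2, eq3−eq1 (x²,y² cancel):
  3.046·x − 99.100·y = 782.629450
  33.770·x − 95.046·y = 180.789532
det = 3.046·-95.046 − -99.100·33.770 = 3057.096884
x = (782.629450·-95.046 − -99.100·180.789532) / 3057.096884 = -18.471628
y = (3.046·180.789532 − 782.629450·33.770) / 3057.096884 = -8.465126
|P − Q| = √((-18.471628 − 42.387)² + (-8.465126 − 47.689)²) = 82.807358

82.807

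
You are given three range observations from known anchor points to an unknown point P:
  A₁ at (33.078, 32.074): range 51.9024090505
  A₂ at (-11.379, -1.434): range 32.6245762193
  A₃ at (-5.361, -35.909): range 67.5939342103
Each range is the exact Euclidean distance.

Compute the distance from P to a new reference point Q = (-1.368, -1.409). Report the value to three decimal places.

eq1: (x − 33.078)² + (y − 32.074)² = 51.9024090505²
eq2: (x + 11.379)² + (y + 1.434)² = 32.6245762193²
eq3: (x + 5.361)² + (y + 35.909)² = 67.5939342103²
eq2−eq3, eq2−eq1 (x²,y² cancel):
  12.036·x − 68.950·y = -2317.918364
  88.914·x + 67.016·y = 361.860471
det = 12.036·67.016 − -68.950·88.914 = 6937.224876
x = (-2317.918364·67.016 − -68.950·361.860471) / 6937.224876 = -18.795317
y = (12.036·361.860471 − -2317.918364·88.914) / 6937.224876 = 30.336446
|P − Q| = √((-18.795317 − -1.368)² + (30.336446 − -1.409)²) = 36.214427

36.214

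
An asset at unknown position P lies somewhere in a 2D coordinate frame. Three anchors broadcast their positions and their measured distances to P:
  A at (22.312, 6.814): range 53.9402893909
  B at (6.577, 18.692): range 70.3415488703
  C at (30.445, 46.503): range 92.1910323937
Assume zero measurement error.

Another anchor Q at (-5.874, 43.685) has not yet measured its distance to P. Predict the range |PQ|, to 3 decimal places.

eq1: (x − 22.312)² + (y − 6.814)² = 53.9402893909²
eq2: (x − 6.577)² + (y − 18.692)² = 70.3415488703²
eq3: (x − 30.445)² + (y − 46.503)² = 92.1910323937²
eq1−eq3, eq1−eq2 (x²,y² cancel):
  16.266·x + 79.378·y = -3044.460540
  -31.470·x + 23.756·y = -2189.986825
det = 16.266·23.756 − 79.378·-31.470 = 2884.440756
x = (-3044.460540·23.756 − 79.378·-2189.986825) / 2884.440756 = 35.193155
y = (16.266·-2189.986825 − -3044.460540·-31.470) / 2884.440756 = -45.565678
|P − Q| = √((35.193155 − -5.874)² + (-45.565678 − 43.685)²) = 98.245584

98.246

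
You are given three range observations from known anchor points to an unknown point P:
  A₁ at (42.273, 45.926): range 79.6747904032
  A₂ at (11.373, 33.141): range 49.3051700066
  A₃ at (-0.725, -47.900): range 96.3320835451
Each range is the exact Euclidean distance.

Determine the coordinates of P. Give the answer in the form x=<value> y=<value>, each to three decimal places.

eq1: (x − 42.273)² + (y − 45.926)² = 79.6747904032²
eq2: (x − 11.373)² + (y − 33.141)² = 49.3051700066²
eq3: (x + 0.725)² + (y + 47.900)² = 96.3320835451²
eq2−eq3, eq2−eq1 (x²,y² cancel):
  -24.196·x − 162.082·y = -5781.605916
  61.800·x + 25.570·y = -1248.539441
det = -24.196·25.570 − -162.082·61.800 = 9397.975880
x = (-5781.605916·25.570 − -162.082·-1248.539441) / 9397.975880 = -37.263496
y = (-24.196·-1248.539441 − -5781.605916·61.800) / 9397.975880 = 41.233656

x=-37.263 y=41.234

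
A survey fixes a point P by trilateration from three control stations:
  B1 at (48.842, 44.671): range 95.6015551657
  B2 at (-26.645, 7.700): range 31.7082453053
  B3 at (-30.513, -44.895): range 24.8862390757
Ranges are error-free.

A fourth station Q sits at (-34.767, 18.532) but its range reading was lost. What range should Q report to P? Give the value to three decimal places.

44.529

eq1: (x − 48.842)² + (y − 44.671)² = 95.6015551657²
eq2: (x + 26.645)² + (y − 7.700)² = 31.7082453053²
eq3: (x + 30.513)² + (y + 44.895)² = 24.8862390757²
eq2−eq1, eq2−eq3 (x²,y² cancel):
  150.974·x + 73.942·y = -4522.451350
  -7.736·x − 105.190·y = 2563.446094
det = 150.974·-105.190 − 73.942·-7.736 = -15308.939748
x = (-4522.451350·-105.190 − 73.942·2563.446094) / -15308.939748 = -18.693021
y = (150.974·2563.446094 − -4522.451350·-7.736) / -15308.939748 = -22.994932
|P − Q| = √((-18.693021 − -34.767)² + (-22.994932 − 18.532)²) = 44.529304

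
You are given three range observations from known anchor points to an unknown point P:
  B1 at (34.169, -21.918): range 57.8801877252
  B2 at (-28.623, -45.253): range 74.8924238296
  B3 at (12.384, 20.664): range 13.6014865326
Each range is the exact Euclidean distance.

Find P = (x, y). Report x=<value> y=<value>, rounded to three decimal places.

eq1: (x − 34.169)² + (y + 21.918)² = 57.8801877252²
eq2: (x + 28.623)² + (y + 45.253)² = 74.8924238296²
eq3: (x − 12.384)² + (y − 20.664)² = 13.6014865326²
eq1−eq3, eq1−eq2 (x²,y² cancel):
  -43.570·x + 85.164·y = 2097.560762
  -125.584·x − 46.670·y = -1039.568163
det = -43.570·-46.670 − 85.164·-125.584 = 12728.647676
x = (2097.560762·-46.670 − 85.164·-1039.568163) / 12728.647676 = -0.735300
y = (-43.570·-1039.568163 − 2097.560762·-125.584) / 12728.647676 = 24.253484

x=-0.735 y=24.253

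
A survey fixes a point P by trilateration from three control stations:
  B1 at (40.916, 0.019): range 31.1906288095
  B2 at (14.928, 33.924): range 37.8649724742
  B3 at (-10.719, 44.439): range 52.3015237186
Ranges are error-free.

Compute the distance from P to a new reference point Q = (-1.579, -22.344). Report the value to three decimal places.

eq1: (x − 40.916)² + (y − 0.019)² = 31.1906288095²
eq2: (x − 14.928)² + (y − 33.924)² = 37.8649724742²
eq3: (x + 10.719)² + (y − 44.439)² = 52.3015237186²
eq3−eq1, eq3−eq2 (x²,y² cancel):
  103.270·x − 88.840·y = 1346.991793
  51.294·x − 21.030·y = 585.654521
det = 103.270·-21.030 − -88.840·51.294 = 2385.190860
x = (1346.991793·-21.030 − -88.840·585.654521) / 2385.190860 = 9.937280
y = (103.270·585.654521 − 1346.991793·51.294) / 2385.190860 = -3.610635
|P − Q| = √((9.937280 − -1.579)² + (-3.610635 − -22.344)²) = 21.990081

21.990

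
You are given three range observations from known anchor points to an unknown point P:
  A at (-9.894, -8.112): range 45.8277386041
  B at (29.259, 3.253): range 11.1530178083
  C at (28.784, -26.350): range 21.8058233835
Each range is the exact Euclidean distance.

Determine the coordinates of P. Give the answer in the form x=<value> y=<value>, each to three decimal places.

x=35.872 y=-5.728

eq1: (x + 9.894)² + (y + 8.112)² = 45.8277386041²
eq2: (x − 29.259)² + (y − 3.253)² = 11.1530178083²
eq3: (x − 28.784)² + (y + 26.350)² = 21.8058233835²
eq3−eq2, eq3−eq1 (x²,y² cancel):
  0.950·x + 59.206·y = -305.065939
  -77.356·x + 36.476·y = -2983.833068
det = 0.950·36.476 − 59.206·-77.356 = 4614.591536
x = (-305.065939·36.476 − 59.206·-2983.833068) / 4614.591536 = 35.871698
y = (0.950·-2983.833068 − -305.065939·-77.356) / 4614.591536 = -5.728204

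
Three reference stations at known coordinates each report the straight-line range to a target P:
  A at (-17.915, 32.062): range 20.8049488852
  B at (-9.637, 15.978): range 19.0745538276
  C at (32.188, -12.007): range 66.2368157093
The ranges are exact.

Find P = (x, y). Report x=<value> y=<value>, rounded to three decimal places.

x=-28.631 y=14.229

eq1: (x + 17.915)² + (y − 32.062)² = 20.8049488852²
eq2: (x + 9.637)² + (y − 15.978)² = 19.0745538276²
eq3: (x − 32.188)² + (y + 12.007)² = 66.2368157093²
eq1−eq3, eq1−eq2 (x²,y² cancel):
  100.206·x − 88.138·y = -4123.153533
  16.556·x − 32.168·y = -931.743522
det = 100.206·-32.168 − -88.138·16.556 = -1764.213880
x = (-4123.153533·-32.168 − -88.138·-931.743522) / -1764.213880 = -28.631218
y = (100.206·-931.743522 − -4123.153533·16.556) / -1764.213880 = 14.229205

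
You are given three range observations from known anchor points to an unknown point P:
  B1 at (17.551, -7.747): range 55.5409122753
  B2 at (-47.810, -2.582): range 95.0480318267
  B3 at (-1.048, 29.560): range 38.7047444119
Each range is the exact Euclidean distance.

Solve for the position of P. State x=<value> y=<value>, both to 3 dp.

x=34.361 y=45.189

eq1: (x − 17.551)² + (y + 7.747)² = 55.5409122753²
eq2: (x + 47.810)² + (y + 2.582)² = 95.0480318267²
eq3: (x + 1.048)² + (y − 29.560)² = 38.7047444119²
eq2−eq1, eq2−eq3 (x²,y² cancel):
  130.722·x − 10.330·y = 4024.926204
  93.524·x + 64.284·y = 6118.500194
det = 130.722·64.284 − -10.330·93.524 = 9369.435968
x = (4024.926204·64.284 − -10.330·6118.500194) / 9369.435968 = 34.360922
y = (130.722·6118.500194 − 4024.926204·93.524) / 9369.435968 = 45.188994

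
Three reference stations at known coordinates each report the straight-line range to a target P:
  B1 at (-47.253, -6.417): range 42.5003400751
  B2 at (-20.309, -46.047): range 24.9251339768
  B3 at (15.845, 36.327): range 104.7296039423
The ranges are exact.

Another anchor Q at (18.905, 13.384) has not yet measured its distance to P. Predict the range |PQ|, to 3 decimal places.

89.263

eq1: (x + 47.253)² + (y + 6.417)² = 42.5003400751²
eq2: (x + 20.309)² + (y + 46.047)² = 24.9251339768²
eq3: (x − 15.845)² + (y − 36.327)² = 104.7296039423²
eq2−eq3, eq2−eq1 (x²,y² cancel):
  72.308·x + 164.748·y = -11309.094374
  -53.888·x + 79.260·y = -1443.774395
det = 72.308·79.260 − 164.748·-53.888 = 14609.072304
x = (-11309.094374·79.260 − 164.748·-1443.774395) / 14609.072304 = -45.074722
y = (72.308·-1443.774395 − -11309.094374·-53.888) / 14609.072304 = -48.861482
|P − Q| = √((-45.074722 − 18.905)² + (-48.861482 − 13.384)²) = 89.263121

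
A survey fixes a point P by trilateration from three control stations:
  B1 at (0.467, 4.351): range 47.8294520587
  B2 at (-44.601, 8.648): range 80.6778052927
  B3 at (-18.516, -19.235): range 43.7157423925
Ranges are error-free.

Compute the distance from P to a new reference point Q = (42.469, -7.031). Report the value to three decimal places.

38.937

eq1: (x − 0.467)² + (y − 4.351)² = 47.8294520587²
eq2: (x + 44.601)² + (y − 8.648)² = 80.6778052927²
eq3: (x + 18.516)² + (y + 19.235)² = 43.7157423925²
eq3−eq1, eq3−eq2 (x²,y² cancel):
  37.966·x + 47.172·y = -1070.268542
  -52.170·x + 55.766·y = -3246.632510
det = 37.966·55.766 − 47.172·-52.170 = 4578.175196
x = (-1070.268542·55.766 − 47.172·-3246.632510) / 4578.175196 = 20.415460
y = (37.966·-3246.632510 − -1070.268542·-52.170) / 4578.175196 = -39.119857
|P − Q| = √((20.415460 − 42.469)² + (-39.119857 − -7.031)²) = 38.936530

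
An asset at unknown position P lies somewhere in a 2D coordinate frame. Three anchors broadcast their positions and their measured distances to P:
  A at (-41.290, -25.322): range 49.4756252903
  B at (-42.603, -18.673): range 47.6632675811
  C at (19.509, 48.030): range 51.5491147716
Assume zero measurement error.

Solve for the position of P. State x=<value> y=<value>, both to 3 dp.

x=1.339 y=-0.211

eq1: (x + 41.290)² + (y + 25.322)² = 49.4756252903²
eq2: (x + 42.603)² + (y + 18.673)² = 47.6632675811²
eq3: (x − 19.509)² + (y − 48.030)² = 51.5491147716²
eq2−eq3, eq2−eq1 (x²,y² cancel):
  124.224·x + 133.406·y = 138.261286
  2.626·x − 13.298·y = 6.320825
det = 124.224·-13.298 − 133.406·2.626 = -2002.254908
x = (138.261286·-13.298 − 133.406·6.320825) / -2002.254908 = 1.339407
y = (124.224·6.320825 − 138.261286·2.626) / -2002.254908 = -0.210824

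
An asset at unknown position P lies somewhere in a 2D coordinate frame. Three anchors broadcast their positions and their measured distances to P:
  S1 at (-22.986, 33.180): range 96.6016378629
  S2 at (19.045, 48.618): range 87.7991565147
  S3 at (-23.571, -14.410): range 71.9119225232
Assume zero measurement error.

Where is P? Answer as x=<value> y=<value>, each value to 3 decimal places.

eq1: (x + 22.986)² + (y − 33.180)² = 96.6016378629²
eq2: (x − 19.045)² + (y − 48.618)² = 87.7991565147²
eq3: (x + 23.571)² + (y + 14.410)² = 71.9119225232²
eq1−eq2, eq1−eq3 (x²,y² cancel):
  84.062·x + 30.876·y = 2720.337906
  -1.170·x − 95.180·y = 3294.523382
det = 84.062·-95.180 − 30.876·-1.170 = -7964.896240
x = (2720.337906·-95.180 − 30.876·3294.523382) / -7964.896240 = 45.279117
y = (84.062·3294.523382 − 2720.337906·-1.170) / -7964.896240 = -35.170203

x=45.279 y=-35.170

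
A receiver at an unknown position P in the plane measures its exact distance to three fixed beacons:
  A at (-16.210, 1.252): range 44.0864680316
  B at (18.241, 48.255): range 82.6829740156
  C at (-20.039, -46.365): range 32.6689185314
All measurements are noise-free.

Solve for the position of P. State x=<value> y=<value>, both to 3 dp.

eq1: (x + 16.210)² + (y − 1.252)² = 44.0864680316²
eq2: (x − 18.241)² + (y − 48.255)² = 82.6829740156²
eq3: (x + 20.039)² + (y + 46.365)² = 32.6689185314²
eq1−eq2, eq1−eq3 (x²,y² cancel):
  68.902·x + 94.006·y = -2495.910027
  -7.658·x − 95.234·y = 3163.301567
det = 68.902·-95.234 − 94.006·-7.658 = -5841.915120
x = (-2495.910027·-95.234 − 94.006·3163.301567) / -5841.915120 = 10.214772
y = (68.902·3163.301567 − -2495.910027·-7.658) / -5841.915120 = -34.037490

x=10.215 y=-34.037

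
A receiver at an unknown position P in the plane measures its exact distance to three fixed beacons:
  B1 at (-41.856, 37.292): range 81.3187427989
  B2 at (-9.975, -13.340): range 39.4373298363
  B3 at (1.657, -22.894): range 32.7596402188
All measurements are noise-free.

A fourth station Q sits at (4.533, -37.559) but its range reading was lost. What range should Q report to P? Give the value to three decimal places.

41.260

eq1: (x + 41.856)² + (y − 37.292)² = 81.3187427989²
eq2: (x + 9.975)² + (y + 13.340)² = 39.4373298363²
eq3: (x − 1.657)² + (y + 22.894)² = 32.7596402188²
eq3−eq1, eq3−eq2 (x²,y² cancel):
  -87.026·x + 120.372·y = -2923.806788
  -23.264·x + 19.108·y = -731.533617
det = -87.026·19.108 − 120.372·-23.264 = 1137.441400
x = (-2923.806788·19.108 − 120.372·-731.533617) / 1137.441400 = 28.298657
y = (-87.026·-731.533617 − -2923.806788·-23.264) / 1137.441400 = -3.830524
|P − Q| = √((28.298657 − 4.533)² + (-3.830524 − -37.559)²) = 41.260351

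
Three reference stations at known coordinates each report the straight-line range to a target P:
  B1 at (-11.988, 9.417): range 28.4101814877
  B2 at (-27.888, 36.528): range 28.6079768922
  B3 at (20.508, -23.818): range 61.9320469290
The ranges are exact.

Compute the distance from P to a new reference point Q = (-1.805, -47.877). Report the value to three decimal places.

82.765

eq1: (x + 11.988)² + (y − 9.417)² = 28.4101814877²
eq2: (x + 27.888)² + (y − 36.528)² = 28.6079768922²
eq3: (x − 20.508)² + (y + 23.818)² = 61.9320469290²
eq2−eq1, eq2−eq3 (x²,y² cancel):
  31.800·x − 54.222·y = -1868.365365
  96.792·x − 120.692·y = -4141.322235
det = 31.800·-120.692 − -54.222·96.792 = 1410.250224
x = (-1868.365365·-120.692 − -54.222·-4141.322235) / 1410.250224 = 0.670788
y = (31.800·-4141.322235 − -1868.365365·96.792) / 1410.250224 = 34.851101
|P − Q| = √((0.670788 − -1.805)² + (34.851101 − -47.877)²) = 82.765139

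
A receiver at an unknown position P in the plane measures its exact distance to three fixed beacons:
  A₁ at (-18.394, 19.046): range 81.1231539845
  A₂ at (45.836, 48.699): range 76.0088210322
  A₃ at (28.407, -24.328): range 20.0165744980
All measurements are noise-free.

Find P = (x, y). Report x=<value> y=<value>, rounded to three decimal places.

eq1: (x + 18.394)² + (y − 19.046)² = 81.1231539845²
eq2: (x − 45.836)² + (y − 48.699)² = 76.0088210322²
eq3: (x − 28.407)² + (y + 24.328)² = 20.0165744980²
eq1−eq2, eq1−eq3 (x²,y² cancel):
  128.460·x + 59.306·y = 4575.067383
  93.602·x − 86.748·y = 6878.022739
det = 128.460·-86.748 − 59.306·93.602 = -16694.808292
x = (4575.067383·-86.748 − 59.306·6878.022739) / -16694.808292 = 48.205762
y = (128.460·6878.022739 − 4575.067383·93.602) / -16694.808292 = -27.272870

x=48.206 y=-27.273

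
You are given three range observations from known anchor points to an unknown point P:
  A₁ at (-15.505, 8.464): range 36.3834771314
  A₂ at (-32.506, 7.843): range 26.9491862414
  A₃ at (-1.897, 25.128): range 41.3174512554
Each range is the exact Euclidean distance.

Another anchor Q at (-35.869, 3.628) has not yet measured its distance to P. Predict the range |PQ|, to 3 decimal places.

eq1: (x + 15.505)² + (y − 8.464)² = 36.3834771314²
eq2: (x + 32.506)² + (y − 7.843)² = 26.9491862414²
eq3: (x + 1.897)² + (y − 25.128)² = 41.3174512554²
eq2−eq3, eq2−eq1 (x²,y² cancel):
  61.218·x + 34.570·y = -1464.010831
  34.002·x + 1.242·y = -1403.607133
det = 61.218·1.242 − 34.570·34.002 = -1099.416384
x = (-1464.010831·1.242 − 34.570·-1403.607133) / -1099.416384 = -42.481082
y = (61.218·-1403.607133 − -1464.010831·34.002) / -1099.416384 = 32.878103
|P − Q| = √((-42.481082 − -35.869)² + (32.878103 − 3.628)²) = 29.988134

29.988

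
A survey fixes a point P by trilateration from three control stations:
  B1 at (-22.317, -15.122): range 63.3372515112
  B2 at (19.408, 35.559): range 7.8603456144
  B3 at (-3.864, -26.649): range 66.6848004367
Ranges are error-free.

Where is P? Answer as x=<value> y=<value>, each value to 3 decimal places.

eq1: (x + 22.317)² + (y + 15.122)² = 63.3372515112²
eq2: (x − 19.408)² + (y − 35.559)² = 7.8603456144²
eq3: (x + 3.864)² + (y + 26.649)² = 66.6848004367²
eq3−eq1, eq3−eq2 (x²,y² cancel):
  -36.906·x + 23.054·y = 436.878856
  46.544·x + 124.416·y = 5301.090824
det = -36.906·124.416 − 23.054·46.544 = -5664.722272
x = (436.878856·124.416 − 23.054·5301.090824) / -5664.722272 = 11.978809
y = (-36.906·5301.090824 − 436.878856·46.544) / -5664.722272 = 38.126520

x=11.979 y=38.127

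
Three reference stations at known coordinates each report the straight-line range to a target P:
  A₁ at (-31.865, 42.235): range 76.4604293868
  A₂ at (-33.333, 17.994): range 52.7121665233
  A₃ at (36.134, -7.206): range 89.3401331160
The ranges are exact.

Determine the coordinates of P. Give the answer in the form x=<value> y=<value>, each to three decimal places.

eq1: (x + 31.865)² + (y − 42.235)² = 76.4604293868²
eq2: (x + 33.333)² + (y − 17.994)² = 52.7121665233²
eq3: (x − 36.134)² + (y + 7.206)² = 89.3401331160²
eq1−eq2, eq1−eq3 (x²,y² cancel):
  -2.936·x − 48.482·y = 1703.324237
  135.998·x − 98.882·y = -3577.043181
det = -2.936·-98.882 − -48.482·135.998 = 6883.772588
x = (1703.324237·-98.882 − -48.482·-3577.043181) / 6883.772588 = -49.660315
y = (-2.936·-3577.043181 − 1703.324237·135.998) / 6883.772588 = -32.125769

x=-49.660 y=-32.126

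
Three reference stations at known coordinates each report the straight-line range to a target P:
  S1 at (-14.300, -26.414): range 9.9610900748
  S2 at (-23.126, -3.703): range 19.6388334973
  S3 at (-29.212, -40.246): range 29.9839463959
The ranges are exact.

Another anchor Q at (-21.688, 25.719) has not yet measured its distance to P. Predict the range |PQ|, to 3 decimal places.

45.168

eq1: (x + 14.300)² + (y + 26.414)² = 9.9610900748²
eq2: (x + 23.126)² + (y + 3.703)² = 19.6388334973²
eq3: (x + 29.212)² + (y + 40.246)² = 29.9839463959²
eq3−eq2, eq3−eq1 (x²,y² cancel):
  12.172·x + 73.086·y = -1411.204115
  29.824·x + 27.664·y = -771.078338
det = 12.172·27.664 − 73.086·29.824 = -1842.990656
x = (-1411.204115·27.664 − 73.086·-771.078338) / -1842.990656 = -9.395317
y = (12.172·-771.078338 − -1411.204115·29.824) / -1842.990656 = -17.744087
|P − Q| = √((-9.395317 − -21.688)² + (-17.744087 − 25.719)²) = 45.168019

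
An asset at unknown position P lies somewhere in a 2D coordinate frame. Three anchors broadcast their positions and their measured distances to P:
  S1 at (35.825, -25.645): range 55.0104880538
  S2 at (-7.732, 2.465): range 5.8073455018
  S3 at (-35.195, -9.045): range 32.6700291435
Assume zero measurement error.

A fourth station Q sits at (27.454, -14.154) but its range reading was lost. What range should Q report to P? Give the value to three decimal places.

41.518

eq1: (x − 35.825)² + (y + 25.645)² = 55.0104880538²
eq2: (x + 7.732)² + (y − 2.465)² = 5.8073455018²
eq3: (x + 35.195)² + (y + 9.045)² = 32.6700291435²
eq1−eq3, eq1−eq2 (x²,y² cancel):
  -142.040·x + 33.200·y = 1338.226392
  -87.114·x + 56.220·y = 1117.191933
det = -142.040·56.220 − 33.200·-87.114 = -5093.304000
x = (1338.226392·56.220 − 33.200·1117.191933) / -5093.304000 = -7.489110
y = (-142.040·1117.191933 − 1338.226392·-87.114) / -5093.304000 = 8.267264
|P − Q| = √((-7.489110 − 27.454)² + (8.267264 − -14.154)²) = 41.517876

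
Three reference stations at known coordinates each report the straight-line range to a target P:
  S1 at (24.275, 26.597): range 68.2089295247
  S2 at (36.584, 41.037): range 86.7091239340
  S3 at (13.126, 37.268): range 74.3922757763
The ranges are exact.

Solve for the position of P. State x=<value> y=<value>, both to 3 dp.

eq1: (x − 24.275)² + (y − 26.597)² = 68.2089295247²
eq2: (x − 36.584)² + (y − 41.037)² = 86.7091239340²
eq3: (x − 13.126)² + (y − 37.268)² = 74.3922757763²
eq2−eq1, eq2−eq3 (x²,y² cancel):
  -24.618·x − 28.880·y = 1140.265715
  -46.916·x − 7.538·y = 523.032753
det = -24.618·-7.538 − -28.880·-46.916 = -1169.363596
x = (1140.265715·-7.538 − -28.880·523.032753) / -1169.363596 = -5.567014
y = (-24.618·523.032753 − 1140.265715·-46.916) / -1169.363596 = -34.737430

x=-5.567 y=-34.737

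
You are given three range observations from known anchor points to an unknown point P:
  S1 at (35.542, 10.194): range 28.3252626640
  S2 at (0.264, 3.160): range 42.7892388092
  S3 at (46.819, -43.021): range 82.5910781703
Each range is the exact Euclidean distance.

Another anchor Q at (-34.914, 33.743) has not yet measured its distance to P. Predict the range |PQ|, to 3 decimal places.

eq1: (x − 35.542)² + (y − 10.194)² = 28.3252626640²
eq2: (x − 0.264)² + (y − 3.160)² = 42.7892388092²
eq3: (x − 46.819)² + (y + 43.021)² = 82.5910781703²
eq1−eq3, eq1−eq2 (x²,y² cancel):
  22.554·x − 106.430·y = -3343.291886
  -70.556·x − 14.068·y = -2385.694557
det = 22.554·-14.068 − -106.430·-70.556 = -7826.564752
x = (-3343.291886·-14.068 − -106.430·-2385.694557) / -7826.564752 = 26.432547
y = (22.554·-2385.694557 − -3343.291886·-70.556) / -7826.564752 = 37.014484
|P − Q| = √((26.432547 − -34.914)² + (37.014484 − 33.743)²) = 61.433716

61.434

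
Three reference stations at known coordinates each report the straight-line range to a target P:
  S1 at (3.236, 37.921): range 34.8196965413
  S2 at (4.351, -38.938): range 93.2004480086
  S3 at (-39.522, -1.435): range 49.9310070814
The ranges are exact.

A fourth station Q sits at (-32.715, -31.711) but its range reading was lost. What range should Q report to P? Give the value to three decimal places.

79.370

eq1: (x − 3.236)² + (y − 37.921)² = 34.8196965413²
eq2: (x − 4.351)² + (y + 38.938)² = 93.2004480086²
eq3: (x + 39.522)² + (y + 1.435)² = 49.9310070814²
eq3−eq2, eq3−eq1 (x²,y² cancel):
  87.746·x − 75.006·y = -6222.166705
  85.516·x + 78.712·y = 1165.120429
det = 87.746·78.712 − -75.006·85.516 = 13320.876248
x = (-6222.166705·78.712 − -75.006·1165.120429) / 13320.876248 = -30.205833
y = (87.746·1165.120429 − -6222.166705·85.516) / 13320.876248 = 47.619200
|P − Q| = √((-30.205833 − -32.715)² + (47.619200 − -31.711)²) = 79.369871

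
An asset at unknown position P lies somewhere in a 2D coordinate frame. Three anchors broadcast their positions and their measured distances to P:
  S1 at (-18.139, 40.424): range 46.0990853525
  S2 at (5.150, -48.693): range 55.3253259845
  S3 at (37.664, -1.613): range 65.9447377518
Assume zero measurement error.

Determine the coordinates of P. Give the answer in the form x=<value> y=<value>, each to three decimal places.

eq1: (x + 18.139)² + (y − 40.424)² = 46.0990853525²
eq2: (x − 5.150)² + (y + 48.693)² = 55.3253259845²
eq3: (x − 37.664)² + (y + 1.613)² = 65.9447377518²
eq2−eq3, eq2−eq1 (x²,y² cancel):
  65.028·x + 94.160·y = -2264.168826
  -46.578·x + 178.234·y = 501.358373
det = 65.028·178.234 − 94.160·-46.578 = 15975.985032
x = (-2264.168826·178.234 − 94.160·501.358373) / 15975.985032 = -28.214834
y = (65.028·501.358373 − -2264.168826·-46.578) / 15975.985032 = -4.560478

x=-28.215 y=-4.560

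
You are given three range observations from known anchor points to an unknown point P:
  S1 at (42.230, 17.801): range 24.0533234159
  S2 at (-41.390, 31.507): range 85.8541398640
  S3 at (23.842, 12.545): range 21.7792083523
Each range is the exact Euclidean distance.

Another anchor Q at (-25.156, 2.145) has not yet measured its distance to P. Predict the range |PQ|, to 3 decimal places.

eq1: (x − 42.230)² + (y − 17.801)² = 24.0533234159²
eq2: (x + 41.390)² + (y − 31.507)² = 85.8541398640²
eq3: (x − 23.842)² + (y − 12.545)² = 21.7792083523²
eq3−eq1, eq3−eq2 (x²,y² cancel):
  36.776·x + 10.512·y = 1270.202061
  -130.464·x + 37.924·y = -4916.594255
det = 36.776·37.924 − 10.512·-130.464 = 2766.130592
x = (1270.202061·37.924 − 10.512·-4916.594255) / 2766.130592 = 36.098940
y = (36.776·-4916.594255 − 1270.202061·-130.464) / 2766.130592 = -5.457815
|P − Q| = √((36.098940 − -25.156)² + (-5.457815 − 2.145)²) = 61.724958

61.725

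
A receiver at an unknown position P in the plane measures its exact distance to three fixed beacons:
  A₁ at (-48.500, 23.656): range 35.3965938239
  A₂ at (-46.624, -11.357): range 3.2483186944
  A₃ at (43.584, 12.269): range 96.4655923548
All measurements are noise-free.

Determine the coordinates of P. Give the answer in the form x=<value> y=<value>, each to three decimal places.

x=-49.853 y=-11.715

eq1: (x + 48.500)² + (y − 23.656)² = 35.3965938239²
eq2: (x + 46.624)² + (y + 11.357)² = 3.2483186944²
eq3: (x − 43.584)² + (y − 12.269)² = 96.4655923548²
eq2−eq1, eq2−eq3 (x²,y² cancel):
  -3.752·x + 70.026·y = -633.289769
  180.416·x + 47.252·y = -9547.744342
det = -3.752·47.252 − 70.026·180.416 = -12811.100320
x = (-633.289769·47.252 − 70.026·-9547.744342) / -12811.100320 = -49.852559
y = (-3.752·-9547.744342 − -633.289769·180.416) / -12811.100320 = -11.714743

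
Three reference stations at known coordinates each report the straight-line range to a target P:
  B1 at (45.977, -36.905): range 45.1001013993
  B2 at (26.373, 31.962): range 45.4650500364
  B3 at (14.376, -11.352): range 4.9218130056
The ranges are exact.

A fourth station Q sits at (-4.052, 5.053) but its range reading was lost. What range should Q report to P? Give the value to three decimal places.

eq1: (x − 45.977)² + (y + 36.905)² = 45.1001013993²
eq2: (x − 26.373)² + (y − 31.962)² = 45.4650500364²
eq3: (x − 14.376)² + (y + 11.352)² = 4.9218130056²
eq1−eq2, eq1−eq3 (x²,y² cancel):
  -39.208·x + 137.734·y = -1791.810610
  -63.202·x + 51.106·y = -1130.531371
det = -39.208·51.106 − 137.734·-63.202 = 6701.300220
x = (-1791.810610·51.106 − 137.734·-1130.531371) / 6701.300220 = 9.571327
y = (-39.208·-1130.531371 − -1791.810610·-63.202) / 6701.300220 = -10.284592
|P − Q| = √((9.571327 − -4.052)² + (-10.284592 − 5.053)²) = 20.514306

20.514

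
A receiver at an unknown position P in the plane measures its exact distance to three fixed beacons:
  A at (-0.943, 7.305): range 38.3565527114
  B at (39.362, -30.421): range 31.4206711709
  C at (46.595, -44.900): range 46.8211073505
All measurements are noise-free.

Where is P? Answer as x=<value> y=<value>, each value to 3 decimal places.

x=36.875 y=0.901

eq1: (x + 0.943)² + (y − 7.305)² = 38.3565527114²
eq2: (x − 39.362)² + (y + 30.421)² = 31.4206711709²
eq3: (x − 46.595)² + (y + 44.900)² = 46.8211073505²
eq3−eq1, eq3−eq2 (x²,y² cancel):
  -95.076·x + 104.410·y = -3411.860793
  -14.466·x + 28.958·y = -507.342223
det = -95.076·28.958 − 104.410·-14.466 = -1242.815748
x = (-3411.860793·28.958 − 104.410·-507.342223) / -1242.815748 = 36.875187
y = (-95.076·-507.342223 − -3411.860793·-14.466) / -1242.815748 = 0.901106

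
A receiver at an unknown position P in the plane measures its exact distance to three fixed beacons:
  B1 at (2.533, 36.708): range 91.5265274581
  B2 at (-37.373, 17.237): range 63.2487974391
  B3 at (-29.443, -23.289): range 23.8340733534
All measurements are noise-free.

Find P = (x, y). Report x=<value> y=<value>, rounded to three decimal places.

eq1: (x − 2.533)² + (y − 36.708)² = 91.5265274581²
eq2: (x + 37.373)² + (y − 17.237)² = 63.2487974391²
eq3: (x + 29.443)² + (y + 23.289)² = 23.8340733534²
eq3−eq2, eq3−eq1 (x²,y² cancel):
  -15.860·x + 81.052·y = -3147.759797
  63.952·x + 119.994·y = -7864.416593
det = -15.860·119.994 − 81.052·63.952 = -7086.542344
x = (-3147.759797·119.994 − 81.052·-7864.416593) / -7086.542344 = -36.648960
y = (-15.860·-7864.416593 − -3147.759797·63.952) / -7086.542344 = -46.007653

x=-36.649 y=-46.008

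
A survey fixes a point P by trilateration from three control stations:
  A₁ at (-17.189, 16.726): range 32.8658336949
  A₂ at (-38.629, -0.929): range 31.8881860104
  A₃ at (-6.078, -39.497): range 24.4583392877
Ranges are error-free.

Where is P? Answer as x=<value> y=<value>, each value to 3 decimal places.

eq1: (x + 17.189)² + (y − 16.726)² = 32.8658336949²
eq2: (x + 38.629)² + (y + 0.929)² = 31.8881860104²
eq3: (x + 6.078)² + (y + 39.497)² = 24.4583392877²
eq1−eq3, eq1−eq2 (x²,y² cancel):
  22.222·x − 112.446·y = 1503.686960
  -42.880·x − 35.310·y = 981.148502
det = 22.222·-35.310 − -112.446·-42.880 = -5606.343300
x = (1503.686960·-35.310 − -112.446·981.148502) / -5606.343300 = -10.208265
y = (22.222·981.148502 − 1503.686960·-42.880) / -5606.343300 = -15.389921

x=-10.208 y=-15.390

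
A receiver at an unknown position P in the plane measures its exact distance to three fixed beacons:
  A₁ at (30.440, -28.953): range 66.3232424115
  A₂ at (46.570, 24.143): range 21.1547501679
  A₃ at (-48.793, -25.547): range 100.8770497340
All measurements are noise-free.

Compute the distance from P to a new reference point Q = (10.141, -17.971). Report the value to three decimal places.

eq1: (x − 30.440)² + (y + 28.953)² = 66.3232424115²
eq2: (x − 46.570)² + (y − 24.143)² = 21.1547501679²
eq3: (x + 48.793)² + (y + 25.547)² = 100.8770497340²
eq1−eq3, eq1−eq2 (x²,y² cancel):
  -158.466·x + 6.812·y = -4508.870430
  32.260·x + 106.192·y = 4938.028569
det = -158.466·106.192 − 6.812·32.260 = -17047.576592
x = (-4508.870430·106.192 − 6.812·4938.028569) / -17047.576592 = 30.059629
y = (-158.466·4938.028569 − -4508.870430·32.260) / -17047.576592 = 37.369152
|P − Q| = √((30.059629 − 10.141)² + (37.369152 − -17.971)²) = 58.815679

58.816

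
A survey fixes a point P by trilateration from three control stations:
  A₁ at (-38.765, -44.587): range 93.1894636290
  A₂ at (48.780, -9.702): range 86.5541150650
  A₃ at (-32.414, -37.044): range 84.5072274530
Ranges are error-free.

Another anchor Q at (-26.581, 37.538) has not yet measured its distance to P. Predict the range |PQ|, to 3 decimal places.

eq1: (x + 38.765)² + (y + 44.587)² = 93.1894636290²
eq2: (x − 48.780)² + (y + 9.702)² = 86.5541150650²
eq3: (x + 32.414)² + (y + 37.044)² = 84.5072274530²
eq3−eq1, eq3−eq2 (x²,y² cancel):
  -12.702·x − 15.086·y = -475.004178
  162.388·x + 54.684·y = -299.451471
det = -12.702·54.684 − -15.086·162.388 = 1755.189200
x = (-475.004178·54.684 − -15.086·-299.451471) / 1755.189200 = -17.372858
y = (-12.702·-299.451471 − -475.004178·162.388) / 1755.189200 = 46.113895
|P − Q| = √((-17.372858 − -26.581)² + (46.113895 − 37.538)²) = 12.583158

12.583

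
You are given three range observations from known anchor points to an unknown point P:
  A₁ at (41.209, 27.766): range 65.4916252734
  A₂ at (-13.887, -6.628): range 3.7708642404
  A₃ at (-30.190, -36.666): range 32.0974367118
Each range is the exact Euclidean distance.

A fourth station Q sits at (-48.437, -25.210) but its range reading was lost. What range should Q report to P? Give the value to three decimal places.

39.220

eq1: (x − 41.209)² + (y − 27.766)² = 65.4916252734²
eq2: (x + 13.887)² + (y + 6.628)² = 3.7708642404²
eq3: (x + 30.190)² + (y + 36.666)² = 32.0974367118²
eq1−eq2, eq1−eq3 (x²,y² cancel):
  -110.192·x − 68.788·y = 2042.580280
  -142.798·x − 128.864·y = 3045.606756
det = -110.192·-128.864 − -68.788·-142.798 = 4376.993064
x = (2042.580280·-128.864 − -68.788·3045.606756) / 4376.993064 = -12.271865
y = (-110.192·3045.606756 − 2042.580280·-142.798) / 4376.993064 = -10.035456
|P − Q| = √((-12.271865 − -48.437)² + (-10.035456 − -25.210)²) = 39.219686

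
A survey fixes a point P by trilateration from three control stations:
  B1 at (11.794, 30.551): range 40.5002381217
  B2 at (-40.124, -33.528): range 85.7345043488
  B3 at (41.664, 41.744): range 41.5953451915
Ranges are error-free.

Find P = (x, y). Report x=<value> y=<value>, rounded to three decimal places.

eq1: (x − 11.794)² + (y − 30.551)² = 40.5002381217²
eq2: (x + 40.124)² + (y + 33.528)² = 85.7345043488²
eq3: (x − 41.664)² + (y − 41.744)² = 41.5953451915²
eq3−eq2, eq3−eq1 (x²,y² cancel):
  -163.576·x − 150.544·y = -6364.620766
  -59.740·x − 22.386·y = -2316.084941
det = -163.576·-22.386 − -150.544·-59.740 = -5331.686224
x = (-6364.620766·-22.386 − -150.544·-2316.084941) / -5331.686224 = 38.673373
y = (-163.576·-2316.084941 − -6364.620766·-59.740) / -5331.686224 = 0.256304

x=38.673 y=0.256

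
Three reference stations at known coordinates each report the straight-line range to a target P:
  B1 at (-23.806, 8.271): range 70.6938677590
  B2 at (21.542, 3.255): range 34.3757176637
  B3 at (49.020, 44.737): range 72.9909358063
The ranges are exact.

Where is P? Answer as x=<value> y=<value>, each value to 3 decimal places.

eq1: (x + 23.806)² + (y − 8.271)² = 70.6938677590²
eq2: (x − 21.542)² + (y − 3.255)² = 34.3757176637²
eq3: (x − 49.020)² + (y − 44.737)² = 72.9909358063²
eq1−eq3, eq1−eq2 (x²,y² cancel):
  145.652·x + 72.932·y = 3439.170721
  90.696·x − 10.032·y = 3655.450686
det = 145.652·-10.032 − 72.932·90.696 = -8075.821536
x = (3439.170721·-10.032 − 72.932·3655.450686) / -8075.821536 = 37.284267
y = (145.652·3655.450686 − 3439.170721·90.696) / -8075.821536 = -27.304303

x=37.284 y=-27.304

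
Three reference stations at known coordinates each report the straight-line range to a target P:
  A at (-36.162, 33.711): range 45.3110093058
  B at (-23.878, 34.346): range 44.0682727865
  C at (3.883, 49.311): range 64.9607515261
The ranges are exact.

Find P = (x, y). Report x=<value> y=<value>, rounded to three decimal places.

eq1: (x + 36.162)² + (y − 33.711)² = 45.3110093058²
eq2: (x + 23.878)² + (y − 34.346)² = 44.0682727865²
eq3: (x − 3.883)² + (y − 49.311)² = 64.9607515261²
eq2−eq3, eq2−eq1 (x²,y² cancel):
  55.522·x + 29.930·y = -1581.040762
  -24.568·x − 1.270·y = 583.240267
det = 55.522·-1.270 − 29.930·-24.568 = 664.807300
x = (-1581.040762·-1.270 − 29.930·583.240267) / 664.807300 = -23.237500
y = (55.522·583.240267 − -1581.040762·-24.568) / 664.807300 = -9.717618

x=-23.237 y=-9.718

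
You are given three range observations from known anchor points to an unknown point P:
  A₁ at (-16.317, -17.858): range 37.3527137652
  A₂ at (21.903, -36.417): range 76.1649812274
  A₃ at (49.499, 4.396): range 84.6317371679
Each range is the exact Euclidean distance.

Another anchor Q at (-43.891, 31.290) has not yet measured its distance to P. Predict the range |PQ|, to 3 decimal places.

eq1: (x + 16.317)² + (y + 17.858)² = 37.3527137652²
eq2: (x − 21.903)² + (y + 36.417)² = 76.1649812274²
eq3: (x − 49.499)² + (y − 4.396)² = 84.6317371679²
eq2−eq3, eq2−eq1 (x²,y² cancel):
  55.192·x + 81.626·y = -697.890052
  -76.440·x + 37.118·y = 3185.092495
det = 55.192·37.118 − 81.626·-76.440 = 8288.108096
x = (-697.890052·37.118 − 81.626·3185.092495) / 8288.108096 = -34.494077
y = (55.192·3185.092495 − -697.890052·-76.440) / 8288.108096 = 14.773566
|P − Q| = √((-34.494077 − -43.891)² + (14.773566 − 31.290)²) = 19.002493

19.002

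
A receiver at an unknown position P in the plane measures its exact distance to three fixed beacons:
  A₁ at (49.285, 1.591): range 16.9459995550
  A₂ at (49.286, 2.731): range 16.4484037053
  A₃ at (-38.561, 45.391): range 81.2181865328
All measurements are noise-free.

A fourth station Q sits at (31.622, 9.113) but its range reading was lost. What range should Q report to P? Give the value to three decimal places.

2.679

eq1: (x − 49.285)² + (y − 1.591)² = 16.9459995550²
eq2: (x − 49.286)² + (y − 2.731)² = 16.4484037053²
eq3: (x + 38.561)² + (y − 45.391)² = 81.2181865328²
eq1−eq3, eq1−eq2 (x²,y² cancel):
  -175.692·x + 87.600·y = -5193.475827
  0.002·x + 2.280·y = 21.642567
det = -175.692·2.280 − 87.600·0.002 = -400.752960
x = (-5193.475827·2.280 − 87.600·21.642567) / -400.752960 = 34.278010
y = (-175.692·21.642567 − -5193.475827·0.002) / -400.752960 = 9.462286
|P − Q| = √((34.278010 − 31.622)² + (9.462286 − 9.113)²) = 2.678878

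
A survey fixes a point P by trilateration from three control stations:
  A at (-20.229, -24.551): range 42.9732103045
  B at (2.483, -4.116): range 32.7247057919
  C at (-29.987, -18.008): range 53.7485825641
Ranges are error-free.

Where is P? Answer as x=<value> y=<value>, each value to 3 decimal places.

x=22.385 y=-30.093

eq1: (x + 20.229)² + (y + 24.551)² = 42.9732103045²
eq2: (x − 2.483)² + (y + 4.116)² = 32.7247057919²
eq3: (x + 29.987)² + (y + 18.008)² = 53.7485825641²
eq3−eq1, eq3−eq2 (x²,y² cancel):
  19.516·x − 13.086·y = 830.669133
  64.940·x + 27.784·y = 617.602270
det = 19.516·27.784 − -13.086·64.940 = 1392.037384
x = (830.669133·27.784 − -13.086·617.602270) / 1392.037384 = 22.385358
y = (19.516·617.602270 − 830.669133·64.940) / 1392.037384 = -30.092962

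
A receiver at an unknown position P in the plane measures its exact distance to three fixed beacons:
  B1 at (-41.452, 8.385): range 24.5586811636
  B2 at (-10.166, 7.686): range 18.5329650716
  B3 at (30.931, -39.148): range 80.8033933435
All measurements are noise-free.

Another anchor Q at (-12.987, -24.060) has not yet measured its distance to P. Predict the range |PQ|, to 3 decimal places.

eq1: (x + 41.452)² + (y − 8.385)² = 24.5586811636²
eq2: (x + 10.166)² + (y − 7.686)² = 18.5329650716²
eq3: (x − 30.931)² + (y + 39.148)² = 80.8033933435²
eq2−eq1, eq2−eq3 (x²,y² cancel):
  -62.572·x + 1.398·y = 1366.496351
  82.194·x − 93.668·y = -3858.847068
det = -62.572·-93.668 − 1.398·82.194 = 5746.086884
x = (1366.496351·-93.668 − 1.398·-3858.847068) / 5746.086884 = -21.336662
y = (-62.572·-3858.847068 − 1366.496351·82.194) / 5746.086884 = 22.474073
|P − Q| = √((-21.336662 − -12.987)² + (22.474073 − -24.060)²) = 47.277234

47.277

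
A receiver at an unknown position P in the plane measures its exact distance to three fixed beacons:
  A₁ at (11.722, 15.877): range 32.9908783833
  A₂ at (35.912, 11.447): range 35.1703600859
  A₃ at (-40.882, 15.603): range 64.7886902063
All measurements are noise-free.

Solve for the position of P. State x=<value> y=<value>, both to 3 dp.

eq1: (x − 11.722)² + (y − 15.877)² = 32.9908783833²
eq2: (x − 35.912)² + (y − 11.447)² = 35.1703600859²
eq3: (x + 40.882)² + (y − 15.603)² = 64.7886902063²
eq1−eq3, eq1−eq2 (x²,y² cancel):
  -105.208·x − 0.548·y = -1583.869202
  48.380·x − 8.860·y = 882.664968
det = -105.208·-8.860 − -0.548·48.380 = 958.655120
x = (-1583.869202·-8.860 − -0.548·882.664968) / 958.655120 = 15.142861
y = (-105.208·882.664968 − -1583.869202·48.380) / 958.655120 = -16.936043

x=15.143 y=-16.936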